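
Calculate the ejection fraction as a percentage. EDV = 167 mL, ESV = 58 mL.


SV = EDV - ESV = 167 - 58 = 109 mL
EF = SV/EDV * 100 = 109/167 * 100
EF = 65.27%


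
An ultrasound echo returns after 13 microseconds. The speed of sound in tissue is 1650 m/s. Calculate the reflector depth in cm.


depth = c * t / 2
t = 13 us = 1.3000e-05 s
depth = 1650 * 1.3000e-05 / 2
depth = 0.010725 m = 1.0725 cm


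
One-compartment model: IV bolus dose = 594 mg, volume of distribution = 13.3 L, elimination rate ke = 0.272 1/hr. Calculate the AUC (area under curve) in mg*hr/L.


C0 = Dose/Vd = 594/13.3 = 44.6617 mg/L
AUC = C0/ke = 44.6617/0.272
AUC = 164.2 mg*hr/L


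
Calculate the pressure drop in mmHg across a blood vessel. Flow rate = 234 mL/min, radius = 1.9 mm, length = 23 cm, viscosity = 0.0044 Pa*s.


dP = 8*mu*L*Q / (pi*r^4)
Q = 234 mL/min = 3.9e-06 m^3/s
dP = 771.207 Pa = 771.207 / 133.322 mmHg = 5.785 mmHg


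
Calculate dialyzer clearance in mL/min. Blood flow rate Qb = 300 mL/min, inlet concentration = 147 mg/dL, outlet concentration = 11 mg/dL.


K = Qb * (Cb_in - Cb_out) / Cb_in
K = 300 * (147 - 11) / 147
K = 277.6 mL/min


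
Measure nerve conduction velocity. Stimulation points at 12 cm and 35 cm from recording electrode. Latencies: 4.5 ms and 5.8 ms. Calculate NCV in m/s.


Distance = (35 - 12) / 100 = 0.23 m
dt = (5.8 - 4.5) / 1000 = 0.0013 s
NCV = dist / dt = 176.9 m/s


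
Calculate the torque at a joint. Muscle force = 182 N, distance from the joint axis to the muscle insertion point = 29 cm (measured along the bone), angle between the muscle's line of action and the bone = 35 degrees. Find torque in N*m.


Torque = F * d * sin(theta)   (moment arm = d*sin(theta))
d = 29 cm = 0.29 m
Torque = 182 * 0.29 * sin(35)
Torque = 30.27 N*m


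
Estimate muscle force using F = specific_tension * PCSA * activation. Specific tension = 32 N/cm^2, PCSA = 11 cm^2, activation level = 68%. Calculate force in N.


F = sigma * PCSA * activation
F = 32 * 11 * 0.68
F = 239.4 N


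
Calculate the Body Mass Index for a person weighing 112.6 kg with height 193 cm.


BMI = weight / height^2
height = 193 cm = 1.93 m
BMI = 112.6 / 1.93^2
BMI = 30.23 kg/m^2


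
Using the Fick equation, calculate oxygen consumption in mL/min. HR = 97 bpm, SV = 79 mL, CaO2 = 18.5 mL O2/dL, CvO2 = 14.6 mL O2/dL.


CO = HR*SV = 97*79/1000 = 7.663 L/min
a-v O2 diff = 18.5 - 14.6 = 3.9 mL/dL
VO2 = CO * (CaO2-CvO2) * 10 dL/L
VO2 = 7.663 * 3.9 * 10
VO2 = 298.9 mL/min


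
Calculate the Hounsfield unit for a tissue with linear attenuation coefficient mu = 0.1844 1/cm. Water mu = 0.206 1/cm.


HU = ((mu_tissue - mu_water) / mu_water) * 1000
HU = ((0.1844 - 0.206) / 0.206) * 1000
HU = -104.9


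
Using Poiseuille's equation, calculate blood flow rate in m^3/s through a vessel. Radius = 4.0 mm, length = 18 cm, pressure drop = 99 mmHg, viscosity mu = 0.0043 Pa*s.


Q = pi*r^4*dP / (8*mu*L)
r = 0.004 m, L = 0.18 m
dP = 99 mmHg = 13198.878 Pa
Q = 0.001714 m^3/s


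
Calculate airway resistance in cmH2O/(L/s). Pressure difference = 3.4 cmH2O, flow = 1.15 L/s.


R = dP / flow
R = 3.4 / 1.15
R = 2.957 cmH2O/(L/s)


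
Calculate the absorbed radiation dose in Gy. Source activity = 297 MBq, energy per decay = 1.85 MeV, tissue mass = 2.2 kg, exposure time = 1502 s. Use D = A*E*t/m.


A = 297 MBq = 2.9700e+08 Bq
E = 1.85 MeV = 2.9637e-13 J
D = A*E*t/m = 2.9700e+08*2.9637e-13*1502/2.2
D = 0.06009 Gy


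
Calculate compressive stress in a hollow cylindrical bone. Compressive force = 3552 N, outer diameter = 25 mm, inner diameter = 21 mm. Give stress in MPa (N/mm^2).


A = pi*(r_o^2 - r_i^2)
r_o = 12.5 mm, r_i = 10.5 mm
A = 144.513 mm^2
sigma = F/A = 3552 / 144.513
sigma = 24.58 MPa


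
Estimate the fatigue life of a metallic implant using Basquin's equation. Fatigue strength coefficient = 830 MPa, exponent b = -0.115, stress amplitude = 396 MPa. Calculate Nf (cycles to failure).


sigma_a = sigma_f' * (2Nf)^b
2Nf = (sigma_a/sigma_f')^(1/b)
2Nf = (396/830)^(1/-0.115)
2Nf = 623.20936
Nf = 311.6


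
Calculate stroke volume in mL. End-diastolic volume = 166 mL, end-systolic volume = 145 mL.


SV = EDV - ESV
SV = 166 - 145
SV = 21 mL


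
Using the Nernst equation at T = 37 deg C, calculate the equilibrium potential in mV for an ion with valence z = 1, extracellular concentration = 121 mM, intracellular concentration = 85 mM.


E = (RT/(zF)) * ln(C_out/C_in)
T = 37 + 273.15 = 310.15 K
E = (8.314 * 310.15 / (1 * 96485)) * ln(121/85)
E = 9.438 mV


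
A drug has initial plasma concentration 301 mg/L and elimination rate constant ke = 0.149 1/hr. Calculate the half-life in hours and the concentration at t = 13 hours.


t_half = ln(2) / ke = 0.693147 / 0.149 = 4.652 hr
C(t) = C0 * exp(-ke*t) = 301 * exp(-0.149*13)
C(13) = 43.38 mg/L


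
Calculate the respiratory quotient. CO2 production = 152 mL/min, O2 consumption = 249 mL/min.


RQ = VCO2 / VO2
RQ = 152 / 249
RQ = 0.6104


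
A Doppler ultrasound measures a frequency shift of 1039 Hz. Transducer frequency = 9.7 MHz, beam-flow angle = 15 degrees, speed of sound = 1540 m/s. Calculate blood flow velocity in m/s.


v = fd * c / (2 * f0 * cos(theta))
v = 1039 * 1540 / (2 * 9.7000e+06 * cos(15))
v = 0.08539 m/s


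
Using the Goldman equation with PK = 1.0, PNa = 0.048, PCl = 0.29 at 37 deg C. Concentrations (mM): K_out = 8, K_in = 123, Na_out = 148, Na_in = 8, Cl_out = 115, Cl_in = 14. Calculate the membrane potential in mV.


Vm = (RT/F)*ln((PK*Ko + PNa*Nao + PCl*Cli)/(PK*Ki + PNa*Nai + PCl*Clo))
Numer = 19.164, Denom = 156.734
Vm = -56.16 mV


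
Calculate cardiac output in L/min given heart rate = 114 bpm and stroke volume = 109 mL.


CO = HR * SV
CO = 114 * 109 / 1000
CO = 12.43 L/min


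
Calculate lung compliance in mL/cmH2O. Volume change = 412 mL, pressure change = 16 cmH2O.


C = dV / dP
C = 412 / 16
C = 25.75 mL/cmH2O


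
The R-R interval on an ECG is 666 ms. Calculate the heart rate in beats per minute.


HR = 60 / RR_interval(s)
RR = 666 ms = 0.666 s
HR = 60 / 0.666 = 90.09 bpm


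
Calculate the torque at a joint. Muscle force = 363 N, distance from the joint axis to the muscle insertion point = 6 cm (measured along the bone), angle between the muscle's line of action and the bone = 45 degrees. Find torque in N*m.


Torque = F * d * sin(theta)   (moment arm = d*sin(theta))
d = 6 cm = 0.06 m
Torque = 363 * 0.06 * sin(45)
Torque = 15.4 N*m


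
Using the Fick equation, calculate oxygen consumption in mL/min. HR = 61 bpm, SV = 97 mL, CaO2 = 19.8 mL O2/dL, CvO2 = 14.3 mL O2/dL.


CO = HR*SV = 61*97/1000 = 5.917 L/min
a-v O2 diff = 19.8 - 14.3 = 5.5 mL/dL
VO2 = CO * (CaO2-CvO2) * 10 dL/L
VO2 = 5.917 * 5.5 * 10
VO2 = 325.4 mL/min


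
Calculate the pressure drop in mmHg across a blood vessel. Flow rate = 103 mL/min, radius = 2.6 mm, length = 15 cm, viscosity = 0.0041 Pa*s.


dP = 8*mu*L*Q / (pi*r^4)
Q = 103 mL/min = 1.71667e-06 m^3/s
dP = 58.8313 Pa = 58.8313 / 133.322 mmHg = 0.4413 mmHg


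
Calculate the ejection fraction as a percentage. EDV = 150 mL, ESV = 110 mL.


SV = EDV - ESV = 150 - 110 = 40 mL
EF = SV/EDV * 100 = 40/150 * 100
EF = 26.67%


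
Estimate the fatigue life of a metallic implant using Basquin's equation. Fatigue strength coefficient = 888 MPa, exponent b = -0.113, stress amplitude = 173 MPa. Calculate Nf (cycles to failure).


sigma_a = sigma_f' * (2Nf)^b
2Nf = (sigma_a/sigma_f')^(1/b)
2Nf = (173/888)^(1/-0.113)
2Nf = 1933892.9
Nf = 9.669e+05


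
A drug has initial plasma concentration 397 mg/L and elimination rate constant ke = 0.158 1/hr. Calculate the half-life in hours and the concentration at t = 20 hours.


t_half = ln(2) / ke = 0.693147 / 0.158 = 4.387 hr
C(t) = C0 * exp(-ke*t) = 397 * exp(-0.158*20)
C(20) = 16.84 mg/L


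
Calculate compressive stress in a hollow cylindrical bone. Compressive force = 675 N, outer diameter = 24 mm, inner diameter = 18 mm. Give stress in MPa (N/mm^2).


A = pi*(r_o^2 - r_i^2)
r_o = 12 mm, r_i = 9 mm
A = 197.92 mm^2
sigma = F/A = 675 / 197.92
sigma = 3.41 MPa


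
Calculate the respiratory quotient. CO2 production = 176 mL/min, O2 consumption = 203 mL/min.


RQ = VCO2 / VO2
RQ = 176 / 203
RQ = 0.867


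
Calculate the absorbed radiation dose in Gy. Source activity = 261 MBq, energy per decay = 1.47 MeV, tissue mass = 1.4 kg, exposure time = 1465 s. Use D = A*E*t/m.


A = 261 MBq = 2.6100e+08 Bq
E = 1.47 MeV = 2.35494e-13 J
D = A*E*t/m = 2.6100e+08*2.35494e-13*1465/1.4
D = 0.06432 Gy


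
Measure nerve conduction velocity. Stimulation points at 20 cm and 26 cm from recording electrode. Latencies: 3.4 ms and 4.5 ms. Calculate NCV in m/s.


Distance = (26 - 20) / 100 = 0.06 m
dt = (4.5 - 3.4) / 1000 = 0.0011 s
NCV = dist / dt = 54.55 m/s


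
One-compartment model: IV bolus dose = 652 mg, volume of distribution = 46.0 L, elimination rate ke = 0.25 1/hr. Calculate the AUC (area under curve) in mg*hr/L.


C0 = Dose/Vd = 652/46.0 = 14.1739 mg/L
AUC = C0/ke = 14.1739/0.25
AUC = 56.7 mg*hr/L


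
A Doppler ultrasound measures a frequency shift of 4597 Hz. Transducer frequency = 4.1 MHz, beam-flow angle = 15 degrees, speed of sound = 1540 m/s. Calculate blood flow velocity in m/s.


v = fd * c / (2 * f0 * cos(theta))
v = 4597 * 1540 / (2 * 4.1000e+06 * cos(15))
v = 0.8938 m/s


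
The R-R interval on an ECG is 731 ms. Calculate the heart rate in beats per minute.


HR = 60 / RR_interval(s)
RR = 731 ms = 0.731 s
HR = 60 / 0.731 = 82.08 bpm


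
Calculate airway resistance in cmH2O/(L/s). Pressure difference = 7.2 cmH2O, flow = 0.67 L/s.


R = dP / flow
R = 7.2 / 0.67
R = 10.75 cmH2O/(L/s)


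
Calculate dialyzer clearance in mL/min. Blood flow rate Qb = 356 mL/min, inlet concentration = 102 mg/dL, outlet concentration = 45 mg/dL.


K = Qb * (Cb_in - Cb_out) / Cb_in
K = 356 * (102 - 45) / 102
K = 198.9 mL/min


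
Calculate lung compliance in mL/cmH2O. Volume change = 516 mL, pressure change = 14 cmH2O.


C = dV / dP
C = 516 / 14
C = 36.86 mL/cmH2O


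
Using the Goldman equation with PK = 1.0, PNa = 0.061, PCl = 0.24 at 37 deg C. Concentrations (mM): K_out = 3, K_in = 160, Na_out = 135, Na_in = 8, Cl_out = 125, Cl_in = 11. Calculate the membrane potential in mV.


Vm = (RT/F)*ln((PK*Ko + PNa*Nao + PCl*Cli)/(PK*Ki + PNa*Nai + PCl*Clo))
Numer = 13.875, Denom = 190.488
Vm = -70.01 mV


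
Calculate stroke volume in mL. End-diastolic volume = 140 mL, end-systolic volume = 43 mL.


SV = EDV - ESV
SV = 140 - 43
SV = 97 mL


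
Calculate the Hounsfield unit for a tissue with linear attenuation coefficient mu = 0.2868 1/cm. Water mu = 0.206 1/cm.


HU = ((mu_tissue - mu_water) / mu_water) * 1000
HU = ((0.2868 - 0.206) / 0.206) * 1000
HU = 392.2


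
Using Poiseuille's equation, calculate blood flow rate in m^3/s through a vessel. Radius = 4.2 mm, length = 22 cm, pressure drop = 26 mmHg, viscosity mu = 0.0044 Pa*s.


Q = pi*r^4*dP / (8*mu*L)
r = 0.0042 m, L = 0.22 m
dP = 26 mmHg = 3466.372 Pa
Q = 4.3758e-04 m^3/s


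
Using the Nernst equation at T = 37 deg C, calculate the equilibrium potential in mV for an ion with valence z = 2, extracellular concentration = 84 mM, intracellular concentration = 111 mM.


E = (RT/(zF)) * ln(C_out/C_in)
T = 37 + 273.15 = 310.15 K
E = (8.314 * 310.15 / (2 * 96485)) * ln(84/111)
E = -3.724 mV


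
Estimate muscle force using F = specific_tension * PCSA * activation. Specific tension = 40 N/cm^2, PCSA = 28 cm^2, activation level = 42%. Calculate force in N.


F = sigma * PCSA * activation
F = 40 * 28 * 0.42
F = 470.4 N


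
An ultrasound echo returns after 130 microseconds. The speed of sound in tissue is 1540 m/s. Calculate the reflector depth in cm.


depth = c * t / 2
t = 130 us = 1.3000e-04 s
depth = 1540 * 1.3000e-04 / 2
depth = 0.1001 m = 10.01 cm


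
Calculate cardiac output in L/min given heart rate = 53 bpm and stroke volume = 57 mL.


CO = HR * SV
CO = 53 * 57 / 1000
CO = 3.021 L/min


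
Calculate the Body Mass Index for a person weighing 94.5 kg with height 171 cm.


BMI = weight / height^2
height = 171 cm = 1.71 m
BMI = 94.5 / 1.71^2
BMI = 32.32 kg/m^2


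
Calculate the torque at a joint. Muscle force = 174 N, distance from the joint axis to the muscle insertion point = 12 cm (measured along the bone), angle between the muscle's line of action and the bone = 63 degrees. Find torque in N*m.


Torque = F * d * sin(theta)   (moment arm = d*sin(theta))
d = 12 cm = 0.12 m
Torque = 174 * 0.12 * sin(63)
Torque = 18.6 N*m


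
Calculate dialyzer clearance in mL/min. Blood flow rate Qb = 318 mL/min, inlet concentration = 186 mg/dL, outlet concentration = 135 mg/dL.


K = Qb * (Cb_in - Cb_out) / Cb_in
K = 318 * (186 - 135) / 186
K = 87.19 mL/min


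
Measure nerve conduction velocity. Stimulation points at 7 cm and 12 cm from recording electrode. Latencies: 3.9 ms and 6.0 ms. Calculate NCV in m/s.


Distance = (12 - 7) / 100 = 0.05 m
dt = (6.0 - 3.9) / 1000 = 0.0021 s
NCV = dist / dt = 23.81 m/s


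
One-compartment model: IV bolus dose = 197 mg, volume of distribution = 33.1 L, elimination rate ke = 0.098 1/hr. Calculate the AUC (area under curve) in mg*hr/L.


C0 = Dose/Vd = 197/33.1 = 5.95166 mg/L
AUC = C0/ke = 5.95166/0.098
AUC = 60.73 mg*hr/L


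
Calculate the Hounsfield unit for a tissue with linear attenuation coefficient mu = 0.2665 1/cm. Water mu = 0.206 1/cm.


HU = ((mu_tissue - mu_water) / mu_water) * 1000
HU = ((0.2665 - 0.206) / 0.206) * 1000
HU = 293.7


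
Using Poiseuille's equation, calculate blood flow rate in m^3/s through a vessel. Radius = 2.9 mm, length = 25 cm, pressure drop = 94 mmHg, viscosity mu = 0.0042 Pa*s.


Q = pi*r^4*dP / (8*mu*L)
r = 0.0029 m, L = 0.25 m
dP = 94 mmHg = 12532.268 Pa
Q = 3.3151e-04 m^3/s


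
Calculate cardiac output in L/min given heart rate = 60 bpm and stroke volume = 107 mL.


CO = HR * SV
CO = 60 * 107 / 1000
CO = 6.42 L/min


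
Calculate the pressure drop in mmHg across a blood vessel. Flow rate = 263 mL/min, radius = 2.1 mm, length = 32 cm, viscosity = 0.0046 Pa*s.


dP = 8*mu*L*Q / (pi*r^4)
Q = 263 mL/min = 4.38333e-06 m^3/s
dP = 844.841 Pa = 844.841 / 133.322 mmHg = 6.337 mmHg


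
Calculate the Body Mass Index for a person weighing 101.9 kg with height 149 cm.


BMI = weight / height^2
height = 149 cm = 1.49 m
BMI = 101.9 / 1.49^2
BMI = 45.9 kg/m^2


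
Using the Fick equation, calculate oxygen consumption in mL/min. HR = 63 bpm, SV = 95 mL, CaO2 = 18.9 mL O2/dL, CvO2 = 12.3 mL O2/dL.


CO = HR*SV = 63*95/1000 = 5.985 L/min
a-v O2 diff = 18.9 - 12.3 = 6.6 mL/dL
VO2 = CO * (CaO2-CvO2) * 10 dL/L
VO2 = 5.985 * 6.6 * 10
VO2 = 395 mL/min


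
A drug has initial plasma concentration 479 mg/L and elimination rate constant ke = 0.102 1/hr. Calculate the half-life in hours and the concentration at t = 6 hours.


t_half = ln(2) / ke = 0.693147 / 0.102 = 6.796 hr
C(t) = C0 * exp(-ke*t) = 479 * exp(-0.102*6)
C(6) = 259.7 mg/L


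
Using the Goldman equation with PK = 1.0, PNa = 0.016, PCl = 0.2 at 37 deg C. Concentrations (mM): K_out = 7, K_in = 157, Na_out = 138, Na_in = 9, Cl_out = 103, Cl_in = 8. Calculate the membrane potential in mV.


Vm = (RT/F)*ln((PK*Ko + PNa*Nao + PCl*Cli)/(PK*Ki + PNa*Nai + PCl*Clo))
Numer = 10.808, Denom = 177.744
Vm = -74.83 mV


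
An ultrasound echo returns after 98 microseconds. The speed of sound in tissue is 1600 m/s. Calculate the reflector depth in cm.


depth = c * t / 2
t = 98 us = 9.8000e-05 s
depth = 1600 * 9.8000e-05 / 2
depth = 0.0784 m = 7.84 cm


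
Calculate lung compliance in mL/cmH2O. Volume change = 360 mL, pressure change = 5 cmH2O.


C = dV / dP
C = 360 / 5
C = 72 mL/cmH2O


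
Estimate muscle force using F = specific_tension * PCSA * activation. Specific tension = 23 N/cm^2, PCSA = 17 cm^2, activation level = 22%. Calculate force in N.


F = sigma * PCSA * activation
F = 23 * 17 * 0.22
F = 86.02 N


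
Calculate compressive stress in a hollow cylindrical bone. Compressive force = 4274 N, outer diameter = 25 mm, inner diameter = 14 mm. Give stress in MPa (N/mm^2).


A = pi*(r_o^2 - r_i^2)
r_o = 12.5 mm, r_i = 7 mm
A = 336.936 mm^2
sigma = F/A = 4274 / 336.936
sigma = 12.68 MPa


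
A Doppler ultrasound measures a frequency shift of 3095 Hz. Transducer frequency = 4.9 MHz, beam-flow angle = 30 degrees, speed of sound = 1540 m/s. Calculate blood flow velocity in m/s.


v = fd * c / (2 * f0 * cos(theta))
v = 3095 * 1540 / (2 * 4.9000e+06 * cos(30))
v = 0.5616 m/s


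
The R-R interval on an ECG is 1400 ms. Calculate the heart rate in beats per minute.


HR = 60 / RR_interval(s)
RR = 1400 ms = 1.4 s
HR = 60 / 1.4 = 42.86 bpm


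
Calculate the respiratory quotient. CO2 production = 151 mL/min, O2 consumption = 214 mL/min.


RQ = VCO2 / VO2
RQ = 151 / 214
RQ = 0.7056


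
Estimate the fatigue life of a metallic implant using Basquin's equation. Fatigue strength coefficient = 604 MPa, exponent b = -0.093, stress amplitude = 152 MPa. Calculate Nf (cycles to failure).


sigma_a = sigma_f' * (2Nf)^b
2Nf = (sigma_a/sigma_f')^(1/b)
2Nf = (152/604)^(1/-0.093)
2Nf = 2772932.2
Nf = 1.3865e+06


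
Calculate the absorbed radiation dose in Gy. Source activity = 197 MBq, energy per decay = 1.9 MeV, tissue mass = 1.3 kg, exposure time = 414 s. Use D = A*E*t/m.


A = 197 MBq = 1.9700e+08 Bq
E = 1.9 MeV = 3.0438e-13 J
D = A*E*t/m = 1.9700e+08*3.0438e-13*414/1.3
D = 0.0191 Gy


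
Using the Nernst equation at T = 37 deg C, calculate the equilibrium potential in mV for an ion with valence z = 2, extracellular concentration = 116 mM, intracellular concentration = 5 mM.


E = (RT/(zF)) * ln(C_out/C_in)
T = 37 + 273.15 = 310.15 K
E = (8.314 * 310.15 / (2 * 96485)) * ln(116/5)
E = 42.01 mV


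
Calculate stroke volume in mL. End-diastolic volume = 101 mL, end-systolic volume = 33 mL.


SV = EDV - ESV
SV = 101 - 33
SV = 68 mL


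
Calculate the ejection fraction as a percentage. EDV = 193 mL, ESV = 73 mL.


SV = EDV - ESV = 193 - 73 = 120 mL
EF = SV/EDV * 100 = 120/193 * 100
EF = 62.18%


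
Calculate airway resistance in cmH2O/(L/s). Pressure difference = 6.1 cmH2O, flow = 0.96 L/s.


R = dP / flow
R = 6.1 / 0.96
R = 6.354 cmH2O/(L/s)


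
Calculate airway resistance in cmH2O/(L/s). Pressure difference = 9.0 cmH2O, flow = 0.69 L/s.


R = dP / flow
R = 9.0 / 0.69
R = 13.04 cmH2O/(L/s)


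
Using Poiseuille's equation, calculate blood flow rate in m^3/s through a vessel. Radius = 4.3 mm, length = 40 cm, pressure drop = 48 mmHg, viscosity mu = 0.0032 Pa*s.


Q = pi*r^4*dP / (8*mu*L)
r = 0.0043 m, L = 0.4 m
dP = 48 mmHg = 6399.456 Pa
Q = 6.7122e-04 m^3/s


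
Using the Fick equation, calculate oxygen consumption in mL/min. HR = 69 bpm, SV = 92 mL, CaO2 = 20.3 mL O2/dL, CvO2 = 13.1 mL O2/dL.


CO = HR*SV = 69*92/1000 = 6.348 L/min
a-v O2 diff = 20.3 - 13.1 = 7.2 mL/dL
VO2 = CO * (CaO2-CvO2) * 10 dL/L
VO2 = 6.348 * 7.2 * 10
VO2 = 457.1 mL/min


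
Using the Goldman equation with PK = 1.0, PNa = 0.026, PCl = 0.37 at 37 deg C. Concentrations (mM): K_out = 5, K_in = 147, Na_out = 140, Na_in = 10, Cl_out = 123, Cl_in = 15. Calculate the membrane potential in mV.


Vm = (RT/F)*ln((PK*Ko + PNa*Nao + PCl*Cli)/(PK*Ki + PNa*Nai + PCl*Clo))
Numer = 14.19, Denom = 192.77
Vm = -69.73 mV


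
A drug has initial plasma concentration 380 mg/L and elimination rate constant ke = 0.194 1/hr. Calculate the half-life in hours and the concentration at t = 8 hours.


t_half = ln(2) / ke = 0.693147 / 0.194 = 3.573 hr
C(t) = C0 * exp(-ke*t) = 380 * exp(-0.194*8)
C(8) = 80.49 mg/L


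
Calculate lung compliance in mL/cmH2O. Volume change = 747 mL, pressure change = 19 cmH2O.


C = dV / dP
C = 747 / 19
C = 39.32 mL/cmH2O


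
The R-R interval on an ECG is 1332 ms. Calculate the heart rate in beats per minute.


HR = 60 / RR_interval(s)
RR = 1332 ms = 1.332 s
HR = 60 / 1.332 = 45.05 bpm


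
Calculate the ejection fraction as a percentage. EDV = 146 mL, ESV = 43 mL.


SV = EDV - ESV = 146 - 43 = 103 mL
EF = SV/EDV * 100 = 103/146 * 100
EF = 70.55%


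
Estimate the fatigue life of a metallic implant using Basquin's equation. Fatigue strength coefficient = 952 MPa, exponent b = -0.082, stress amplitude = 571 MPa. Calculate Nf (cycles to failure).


sigma_a = sigma_f' * (2Nf)^b
2Nf = (sigma_a/sigma_f')^(1/b)
2Nf = (571/952)^(1/-0.082)
2Nf = 509.71489
Nf = 254.9


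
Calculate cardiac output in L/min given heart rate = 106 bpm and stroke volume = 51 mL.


CO = HR * SV
CO = 106 * 51 / 1000
CO = 5.406 L/min


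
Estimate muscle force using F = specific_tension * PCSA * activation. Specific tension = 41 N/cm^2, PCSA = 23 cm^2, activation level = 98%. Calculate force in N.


F = sigma * PCSA * activation
F = 41 * 23 * 0.98
F = 924.1 N


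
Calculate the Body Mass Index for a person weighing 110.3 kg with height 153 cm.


BMI = weight / height^2
height = 153 cm = 1.53 m
BMI = 110.3 / 1.53^2
BMI = 47.12 kg/m^2


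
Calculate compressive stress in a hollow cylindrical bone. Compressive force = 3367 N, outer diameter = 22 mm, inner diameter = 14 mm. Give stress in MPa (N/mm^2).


A = pi*(r_o^2 - r_i^2)
r_o = 11 mm, r_i = 7 mm
A = 226.195 mm^2
sigma = F/A = 3367 / 226.195
sigma = 14.89 MPa


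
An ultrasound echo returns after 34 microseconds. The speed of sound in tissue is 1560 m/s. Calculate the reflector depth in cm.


depth = c * t / 2
t = 34 us = 3.4000e-05 s
depth = 1560 * 3.4000e-05 / 2
depth = 0.02652 m = 2.652 cm


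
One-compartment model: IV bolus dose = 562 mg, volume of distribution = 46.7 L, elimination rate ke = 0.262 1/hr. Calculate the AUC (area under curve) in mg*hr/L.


C0 = Dose/Vd = 562/46.7 = 12.0343 mg/L
AUC = C0/ke = 12.0343/0.262
AUC = 45.93 mg*hr/L


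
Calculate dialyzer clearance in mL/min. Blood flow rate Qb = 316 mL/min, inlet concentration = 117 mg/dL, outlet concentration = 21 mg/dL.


K = Qb * (Cb_in - Cb_out) / Cb_in
K = 316 * (117 - 21) / 117
K = 259.3 mL/min


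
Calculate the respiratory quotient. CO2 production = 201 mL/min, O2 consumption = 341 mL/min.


RQ = VCO2 / VO2
RQ = 201 / 341
RQ = 0.5894


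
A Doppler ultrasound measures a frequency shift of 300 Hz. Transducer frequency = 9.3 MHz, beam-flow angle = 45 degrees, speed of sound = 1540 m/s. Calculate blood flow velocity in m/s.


v = fd * c / (2 * f0 * cos(theta))
v = 300 * 1540 / (2 * 9.3000e+06 * cos(45))
v = 0.03513 m/s


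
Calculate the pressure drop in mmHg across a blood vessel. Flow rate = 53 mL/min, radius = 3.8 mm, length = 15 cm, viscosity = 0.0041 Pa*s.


dP = 8*mu*L*Q / (pi*r^4)
Q = 53 mL/min = 8.83333e-07 m^3/s
dP = 6.63446 Pa = 6.63446 / 133.322 mmHg = 0.04976 mmHg


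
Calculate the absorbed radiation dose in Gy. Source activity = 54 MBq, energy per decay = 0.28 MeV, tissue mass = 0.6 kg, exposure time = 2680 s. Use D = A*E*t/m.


A = 54 MBq = 5.4000e+07 Bq
E = 0.28 MeV = 4.4856e-14 J
D = A*E*t/m = 5.4000e+07*4.4856e-14*2680/0.6
D = 0.01082 Gy


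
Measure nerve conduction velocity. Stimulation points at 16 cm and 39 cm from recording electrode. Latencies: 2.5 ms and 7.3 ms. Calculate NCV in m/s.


Distance = (39 - 16) / 100 = 0.23 m
dt = (7.3 - 2.5) / 1000 = 0.0048 s
NCV = dist / dt = 47.92 m/s


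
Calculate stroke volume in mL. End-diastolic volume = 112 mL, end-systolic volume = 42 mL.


SV = EDV - ESV
SV = 112 - 42
SV = 70 mL


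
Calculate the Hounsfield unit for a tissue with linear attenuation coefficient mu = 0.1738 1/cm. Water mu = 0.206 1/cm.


HU = ((mu_tissue - mu_water) / mu_water) * 1000
HU = ((0.1738 - 0.206) / 0.206) * 1000
HU = -156.3


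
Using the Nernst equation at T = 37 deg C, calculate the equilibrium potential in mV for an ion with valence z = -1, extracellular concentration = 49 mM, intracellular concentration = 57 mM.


E = (RT/(zF)) * ln(C_out/C_in)
T = 37 + 273.15 = 310.15 K
E = (8.314 * 310.15 / (-1 * 96485)) * ln(49/57)
E = 4.042 mV


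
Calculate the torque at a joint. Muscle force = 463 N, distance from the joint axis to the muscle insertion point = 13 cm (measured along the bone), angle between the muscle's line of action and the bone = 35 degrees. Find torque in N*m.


Torque = F * d * sin(theta)   (moment arm = d*sin(theta))
d = 13 cm = 0.13 m
Torque = 463 * 0.13 * sin(35)
Torque = 34.52 N*m


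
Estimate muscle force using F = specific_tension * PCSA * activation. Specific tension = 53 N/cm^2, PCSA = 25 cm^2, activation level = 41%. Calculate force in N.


F = sigma * PCSA * activation
F = 53 * 25 * 0.41
F = 543.2 N


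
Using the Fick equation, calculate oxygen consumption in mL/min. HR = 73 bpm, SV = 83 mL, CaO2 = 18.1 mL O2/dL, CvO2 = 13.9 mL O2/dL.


CO = HR*SV = 73*83/1000 = 6.059 L/min
a-v O2 diff = 18.1 - 13.9 = 4.2 mL/dL
VO2 = CO * (CaO2-CvO2) * 10 dL/L
VO2 = 6.059 * 4.2 * 10
VO2 = 254.5 mL/min


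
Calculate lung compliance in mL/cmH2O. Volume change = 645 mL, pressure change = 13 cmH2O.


C = dV / dP
C = 645 / 13
C = 49.62 mL/cmH2O


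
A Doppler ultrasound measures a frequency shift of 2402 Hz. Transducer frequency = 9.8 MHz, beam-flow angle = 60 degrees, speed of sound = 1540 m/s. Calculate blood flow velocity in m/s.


v = fd * c / (2 * f0 * cos(theta))
v = 2402 * 1540 / (2 * 9.8000e+06 * cos(60))
v = 0.3775 m/s


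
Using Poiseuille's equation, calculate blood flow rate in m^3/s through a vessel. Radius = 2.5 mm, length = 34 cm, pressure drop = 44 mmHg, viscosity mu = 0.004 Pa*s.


Q = pi*r^4*dP / (8*mu*L)
r = 0.0025 m, L = 0.34 m
dP = 44 mmHg = 5866.168 Pa
Q = 6.6166e-05 m^3/s


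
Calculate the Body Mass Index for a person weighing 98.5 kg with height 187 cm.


BMI = weight / height^2
height = 187 cm = 1.87 m
BMI = 98.5 / 1.87^2
BMI = 28.17 kg/m^2


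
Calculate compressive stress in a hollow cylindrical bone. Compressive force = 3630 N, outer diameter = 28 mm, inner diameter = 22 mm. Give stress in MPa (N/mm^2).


A = pi*(r_o^2 - r_i^2)
r_o = 14 mm, r_i = 11 mm
A = 235.619 mm^2
sigma = F/A = 3630 / 235.619
sigma = 15.41 MPa


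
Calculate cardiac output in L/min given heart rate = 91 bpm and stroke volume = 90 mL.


CO = HR * SV
CO = 91 * 90 / 1000
CO = 8.19 L/min


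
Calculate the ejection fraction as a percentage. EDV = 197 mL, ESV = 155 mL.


SV = EDV - ESV = 197 - 155 = 42 mL
EF = SV/EDV * 100 = 42/197 * 100
EF = 21.32%


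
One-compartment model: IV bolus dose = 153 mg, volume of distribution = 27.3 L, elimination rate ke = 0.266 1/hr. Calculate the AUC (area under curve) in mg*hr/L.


C0 = Dose/Vd = 153/27.3 = 5.6044 mg/L
AUC = C0/ke = 5.6044/0.266
AUC = 21.07 mg*hr/L


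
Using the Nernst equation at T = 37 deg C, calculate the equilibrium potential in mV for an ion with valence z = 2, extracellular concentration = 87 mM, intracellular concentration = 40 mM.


E = (RT/(zF)) * ln(C_out/C_in)
T = 37 + 273.15 = 310.15 K
E = (8.314 * 310.15 / (2 * 96485)) * ln(87/40)
E = 10.38 mV


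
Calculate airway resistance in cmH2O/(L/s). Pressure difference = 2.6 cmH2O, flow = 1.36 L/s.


R = dP / flow
R = 2.6 / 1.36
R = 1.912 cmH2O/(L/s)


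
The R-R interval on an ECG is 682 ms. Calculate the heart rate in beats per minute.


HR = 60 / RR_interval(s)
RR = 682 ms = 0.682 s
HR = 60 / 0.682 = 87.98 bpm


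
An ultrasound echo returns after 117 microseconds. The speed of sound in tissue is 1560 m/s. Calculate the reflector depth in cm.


depth = c * t / 2
t = 117 us = 1.1700e-04 s
depth = 1560 * 1.1700e-04 / 2
depth = 0.09126 m = 9.126 cm


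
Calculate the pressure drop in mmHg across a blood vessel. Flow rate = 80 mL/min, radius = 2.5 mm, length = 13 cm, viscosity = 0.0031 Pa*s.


dP = 8*mu*L*Q / (pi*r^4)
Q = 80 mL/min = 1.33333e-06 m^3/s
dP = 35.0286 Pa = 35.0286 / 133.322 mmHg = 0.2627 mmHg


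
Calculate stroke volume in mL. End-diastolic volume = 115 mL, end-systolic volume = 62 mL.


SV = EDV - ESV
SV = 115 - 62
SV = 53 mL


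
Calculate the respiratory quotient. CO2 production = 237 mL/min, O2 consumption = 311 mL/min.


RQ = VCO2 / VO2
RQ = 237 / 311
RQ = 0.7621


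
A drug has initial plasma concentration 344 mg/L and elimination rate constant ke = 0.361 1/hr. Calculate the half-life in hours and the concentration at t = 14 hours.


t_half = ln(2) / ke = 0.693147 / 0.361 = 1.92 hr
C(t) = C0 * exp(-ke*t) = 344 * exp(-0.361*14)
C(14) = 2.196 mg/L


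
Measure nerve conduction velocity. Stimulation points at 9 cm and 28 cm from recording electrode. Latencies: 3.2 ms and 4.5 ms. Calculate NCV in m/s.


Distance = (28 - 9) / 100 = 0.19 m
dt = (4.5 - 3.2) / 1000 = 0.0013 s
NCV = dist / dt = 146.2 m/s


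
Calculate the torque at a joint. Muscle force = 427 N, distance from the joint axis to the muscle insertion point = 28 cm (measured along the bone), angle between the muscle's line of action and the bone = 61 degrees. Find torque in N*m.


Torque = F * d * sin(theta)   (moment arm = d*sin(theta))
d = 28 cm = 0.28 m
Torque = 427 * 0.28 * sin(61)
Torque = 104.6 N*m


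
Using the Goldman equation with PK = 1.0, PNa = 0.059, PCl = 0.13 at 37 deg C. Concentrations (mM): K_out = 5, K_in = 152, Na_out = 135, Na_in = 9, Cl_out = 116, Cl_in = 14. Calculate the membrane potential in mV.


Vm = (RT/F)*ln((PK*Ko + PNa*Nao + PCl*Cli)/(PK*Ki + PNa*Nai + PCl*Clo))
Numer = 14.785, Denom = 167.611
Vm = -64.89 mV


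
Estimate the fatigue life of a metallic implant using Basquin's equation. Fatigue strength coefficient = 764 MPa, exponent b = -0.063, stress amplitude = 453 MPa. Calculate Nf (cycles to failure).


sigma_a = sigma_f' * (2Nf)^b
2Nf = (sigma_a/sigma_f')^(1/b)
2Nf = (453/764)^(1/-0.063)
2Nf = 4009.5693
Nf = 2005


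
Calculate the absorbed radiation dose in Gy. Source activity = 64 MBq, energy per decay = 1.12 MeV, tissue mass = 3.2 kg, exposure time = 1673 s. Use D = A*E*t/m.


A = 64 MBq = 6.4000e+07 Bq
E = 1.12 MeV = 1.79424e-13 J
D = A*E*t/m = 6.4000e+07*1.79424e-13*1673/3.2
D = 0.006004 Gy


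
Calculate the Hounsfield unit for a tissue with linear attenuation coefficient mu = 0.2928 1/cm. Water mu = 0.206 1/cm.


HU = ((mu_tissue - mu_water) / mu_water) * 1000
HU = ((0.2928 - 0.206) / 0.206) * 1000
HU = 421.4


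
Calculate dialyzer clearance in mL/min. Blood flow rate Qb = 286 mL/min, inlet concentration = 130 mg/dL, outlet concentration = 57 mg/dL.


K = Qb * (Cb_in - Cb_out) / Cb_in
K = 286 * (130 - 57) / 130
K = 160.6 mL/min


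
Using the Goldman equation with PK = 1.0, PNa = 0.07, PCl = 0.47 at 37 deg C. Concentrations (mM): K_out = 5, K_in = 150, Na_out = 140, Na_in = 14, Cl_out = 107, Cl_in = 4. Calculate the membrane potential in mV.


Vm = (RT/F)*ln((PK*Ko + PNa*Nao + PCl*Cli)/(PK*Ki + PNa*Nai + PCl*Clo))
Numer = 16.68, Denom = 201.27
Vm = -66.56 mV


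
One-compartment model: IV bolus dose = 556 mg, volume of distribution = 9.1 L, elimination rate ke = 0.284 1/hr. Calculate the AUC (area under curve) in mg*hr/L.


C0 = Dose/Vd = 556/9.1 = 61.0989 mg/L
AUC = C0/ke = 61.0989/0.284
AUC = 215.1 mg*hr/L


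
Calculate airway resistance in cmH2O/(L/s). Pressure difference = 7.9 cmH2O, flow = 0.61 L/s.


R = dP / flow
R = 7.9 / 0.61
R = 12.95 cmH2O/(L/s)


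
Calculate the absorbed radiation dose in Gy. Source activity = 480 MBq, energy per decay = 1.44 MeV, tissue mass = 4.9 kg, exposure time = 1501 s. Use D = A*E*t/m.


A = 480 MBq = 4.8000e+08 Bq
E = 1.44 MeV = 2.30688e-13 J
D = A*E*t/m = 4.8000e+08*2.30688e-13*1501/4.9
D = 0.03392 Gy


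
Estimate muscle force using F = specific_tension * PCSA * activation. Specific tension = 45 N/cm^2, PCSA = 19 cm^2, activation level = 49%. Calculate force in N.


F = sigma * PCSA * activation
F = 45 * 19 * 0.49
F = 418.9 N


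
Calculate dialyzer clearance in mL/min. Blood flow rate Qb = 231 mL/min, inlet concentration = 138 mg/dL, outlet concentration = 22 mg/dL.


K = Qb * (Cb_in - Cb_out) / Cb_in
K = 231 * (138 - 22) / 138
K = 194.2 mL/min


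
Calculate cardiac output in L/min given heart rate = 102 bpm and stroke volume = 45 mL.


CO = HR * SV
CO = 102 * 45 / 1000
CO = 4.59 L/min


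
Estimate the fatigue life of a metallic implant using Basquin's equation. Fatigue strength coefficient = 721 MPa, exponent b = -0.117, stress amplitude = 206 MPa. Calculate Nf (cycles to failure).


sigma_a = sigma_f' * (2Nf)^b
2Nf = (sigma_a/sigma_f')^(1/b)
2Nf = (206/721)^(1/-0.117)
2Nf = 44684.225
Nf = 2.234e+04


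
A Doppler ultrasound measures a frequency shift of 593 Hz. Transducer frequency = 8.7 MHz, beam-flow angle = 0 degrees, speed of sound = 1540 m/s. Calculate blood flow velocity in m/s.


v = fd * c / (2 * f0 * cos(theta))
v = 593 * 1540 / (2 * 8.7000e+06 * cos(0))
v = 0.05248 m/s


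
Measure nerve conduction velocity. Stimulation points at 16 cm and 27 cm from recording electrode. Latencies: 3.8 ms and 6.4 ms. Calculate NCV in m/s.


Distance = (27 - 16) / 100 = 0.11 m
dt = (6.4 - 3.8) / 1000 = 0.0026 s
NCV = dist / dt = 42.31 m/s


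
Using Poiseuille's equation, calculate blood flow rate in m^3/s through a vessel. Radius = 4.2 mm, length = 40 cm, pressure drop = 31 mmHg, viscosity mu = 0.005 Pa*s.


Q = pi*r^4*dP / (8*mu*L)
r = 0.0042 m, L = 0.4 m
dP = 31 mmHg = 4132.982 Pa
Q = 2.5252e-04 m^3/s


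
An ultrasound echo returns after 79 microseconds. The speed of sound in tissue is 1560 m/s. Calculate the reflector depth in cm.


depth = c * t / 2
t = 79 us = 7.9000e-05 s
depth = 1560 * 7.9000e-05 / 2
depth = 0.06162 m = 6.162 cm


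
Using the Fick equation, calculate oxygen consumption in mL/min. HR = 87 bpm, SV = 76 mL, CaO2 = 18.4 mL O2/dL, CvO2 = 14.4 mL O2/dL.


CO = HR*SV = 87*76/1000 = 6.612 L/min
a-v O2 diff = 18.4 - 14.4 = 4 mL/dL
VO2 = CO * (CaO2-CvO2) * 10 dL/L
VO2 = 6.612 * 4 * 10
VO2 = 264.5 mL/min


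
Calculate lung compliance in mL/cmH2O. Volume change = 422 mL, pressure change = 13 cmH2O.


C = dV / dP
C = 422 / 13
C = 32.46 mL/cmH2O


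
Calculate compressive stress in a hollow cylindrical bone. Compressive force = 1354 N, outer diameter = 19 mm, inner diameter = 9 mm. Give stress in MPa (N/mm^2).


A = pi*(r_o^2 - r_i^2)
r_o = 9.5 mm, r_i = 4.5 mm
A = 219.911 mm^2
sigma = F/A = 1354 / 219.911
sigma = 6.157 MPa


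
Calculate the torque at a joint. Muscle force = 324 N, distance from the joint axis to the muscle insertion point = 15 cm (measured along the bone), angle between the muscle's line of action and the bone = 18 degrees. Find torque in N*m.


Torque = F * d * sin(theta)   (moment arm = d*sin(theta))
d = 15 cm = 0.15 m
Torque = 324 * 0.15 * sin(18)
Torque = 15.02 N*m


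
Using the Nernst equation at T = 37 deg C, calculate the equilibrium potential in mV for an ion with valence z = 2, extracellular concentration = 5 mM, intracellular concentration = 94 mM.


E = (RT/(zF)) * ln(C_out/C_in)
T = 37 + 273.15 = 310.15 K
E = (8.314 * 310.15 / (2 * 96485)) * ln(5/94)
E = -39.2 mV


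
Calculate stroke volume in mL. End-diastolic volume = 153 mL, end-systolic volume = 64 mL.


SV = EDV - ESV
SV = 153 - 64
SV = 89 mL


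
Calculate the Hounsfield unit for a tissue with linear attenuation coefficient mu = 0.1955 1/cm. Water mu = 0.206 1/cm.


HU = ((mu_tissue - mu_water) / mu_water) * 1000
HU = ((0.1955 - 0.206) / 0.206) * 1000
HU = -50.97


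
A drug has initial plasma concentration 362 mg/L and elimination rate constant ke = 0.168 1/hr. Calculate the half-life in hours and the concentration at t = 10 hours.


t_half = ln(2) / ke = 0.693147 / 0.168 = 4.126 hr
C(t) = C0 * exp(-ke*t) = 362 * exp(-0.168*10)
C(10) = 67.47 mg/L


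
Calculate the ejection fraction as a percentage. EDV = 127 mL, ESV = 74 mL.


SV = EDV - ESV = 127 - 74 = 53 mL
EF = SV/EDV * 100 = 53/127 * 100
EF = 41.73%


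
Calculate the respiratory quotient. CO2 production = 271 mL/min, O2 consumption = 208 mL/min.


RQ = VCO2 / VO2
RQ = 271 / 208
RQ = 1.303


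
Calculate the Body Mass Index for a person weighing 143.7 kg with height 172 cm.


BMI = weight / height^2
height = 172 cm = 1.72 m
BMI = 143.7 / 1.72^2
BMI = 48.57 kg/m^2


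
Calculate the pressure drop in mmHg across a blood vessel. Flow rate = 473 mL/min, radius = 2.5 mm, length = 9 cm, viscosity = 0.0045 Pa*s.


dP = 8*mu*L*Q / (pi*r^4)
Q = 473 mL/min = 7.88333e-06 m^3/s
dP = 208.135 Pa = 208.135 / 133.322 mmHg = 1.561 mmHg


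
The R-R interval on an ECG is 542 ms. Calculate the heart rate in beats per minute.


HR = 60 / RR_interval(s)
RR = 542 ms = 0.542 s
HR = 60 / 0.542 = 110.7 bpm


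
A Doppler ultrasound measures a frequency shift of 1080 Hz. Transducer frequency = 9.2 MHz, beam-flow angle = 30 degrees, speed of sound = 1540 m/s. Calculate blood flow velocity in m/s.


v = fd * c / (2 * f0 * cos(theta))
v = 1080 * 1540 / (2 * 9.2000e+06 * cos(30))
v = 0.1044 m/s


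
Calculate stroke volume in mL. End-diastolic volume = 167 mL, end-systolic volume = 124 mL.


SV = EDV - ESV
SV = 167 - 124
SV = 43 mL


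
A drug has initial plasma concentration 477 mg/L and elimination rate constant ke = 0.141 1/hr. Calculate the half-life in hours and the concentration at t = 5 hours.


t_half = ln(2) / ke = 0.693147 / 0.141 = 4.916 hr
C(t) = C0 * exp(-ke*t) = 477 * exp(-0.141*5)
C(5) = 235.7 mg/L


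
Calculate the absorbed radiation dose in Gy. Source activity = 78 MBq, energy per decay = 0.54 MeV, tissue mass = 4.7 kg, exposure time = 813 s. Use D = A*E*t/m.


A = 78 MBq = 7.8000e+07 Bq
E = 0.54 MeV = 8.6508e-14 J
D = A*E*t/m = 7.8000e+07*8.6508e-14*813/4.7
D = 0.001167 Gy


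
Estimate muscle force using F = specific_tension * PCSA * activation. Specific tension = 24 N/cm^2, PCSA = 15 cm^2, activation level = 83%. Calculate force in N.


F = sigma * PCSA * activation
F = 24 * 15 * 0.83
F = 298.8 N


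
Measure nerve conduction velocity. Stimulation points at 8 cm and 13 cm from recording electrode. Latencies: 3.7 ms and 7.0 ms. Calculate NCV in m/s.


Distance = (13 - 8) / 100 = 0.05 m
dt = (7.0 - 3.7) / 1000 = 0.0033 s
NCV = dist / dt = 15.15 m/s


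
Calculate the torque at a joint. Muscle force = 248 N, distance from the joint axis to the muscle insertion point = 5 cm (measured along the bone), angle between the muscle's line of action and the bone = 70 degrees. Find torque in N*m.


Torque = F * d * sin(theta)   (moment arm = d*sin(theta))
d = 5 cm = 0.05 m
Torque = 248 * 0.05 * sin(70)
Torque = 11.65 N*m


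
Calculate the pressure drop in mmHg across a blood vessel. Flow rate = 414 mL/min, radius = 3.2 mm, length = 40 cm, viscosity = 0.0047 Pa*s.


dP = 8*mu*L*Q / (pi*r^4)
Q = 414 mL/min = 6.9e-06 m^3/s
dP = 315.027 Pa = 315.027 / 133.322 mmHg = 2.363 mmHg


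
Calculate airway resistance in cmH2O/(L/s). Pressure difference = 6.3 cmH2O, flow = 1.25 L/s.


R = dP / flow
R = 6.3 / 1.25
R = 5.04 cmH2O/(L/s)


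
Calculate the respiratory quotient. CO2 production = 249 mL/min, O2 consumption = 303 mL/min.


RQ = VCO2 / VO2
RQ = 249 / 303
RQ = 0.8218


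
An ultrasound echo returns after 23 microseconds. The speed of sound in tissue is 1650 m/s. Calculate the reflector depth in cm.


depth = c * t / 2
t = 23 us = 2.3000e-05 s
depth = 1650 * 2.3000e-05 / 2
depth = 0.018975 m = 1.8975 cm


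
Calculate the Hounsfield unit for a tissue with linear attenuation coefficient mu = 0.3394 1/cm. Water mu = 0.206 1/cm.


HU = ((mu_tissue - mu_water) / mu_water) * 1000
HU = ((0.3394 - 0.206) / 0.206) * 1000
HU = 647.6


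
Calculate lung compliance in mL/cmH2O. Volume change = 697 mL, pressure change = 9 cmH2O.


C = dV / dP
C = 697 / 9
C = 77.44 mL/cmH2O
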